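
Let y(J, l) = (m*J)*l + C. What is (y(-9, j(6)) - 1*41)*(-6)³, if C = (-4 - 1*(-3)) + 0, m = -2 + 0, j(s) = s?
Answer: -14256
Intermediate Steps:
m = -2
C = -1 (C = (-4 + 3) + 0 = -1 + 0 = -1)
y(J, l) = -1 - 2*J*l (y(J, l) = (-2*J)*l - 1 = -2*J*l - 1 = -1 - 2*J*l)
(y(-9, j(6)) - 1*41)*(-6)³ = ((-1 - 2*(-9)*6) - 1*41)*(-6)³ = ((-1 + 108) - 41)*(-216) = (107 - 41)*(-216) = 66*(-216) = -14256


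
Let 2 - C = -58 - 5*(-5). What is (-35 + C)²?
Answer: 0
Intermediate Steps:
C = 35 (C = 2 - (-58 - 5*(-5)) = 2 - (-58 + 25) = 2 - 1*(-33) = 2 + 33 = 35)
(-35 + C)² = (-35 + 35)² = 0² = 0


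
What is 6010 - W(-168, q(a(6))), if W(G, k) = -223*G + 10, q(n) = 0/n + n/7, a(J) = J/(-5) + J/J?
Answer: -31464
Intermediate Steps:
a(J) = 1 - J/5 (a(J) = J*(-⅕) + 1 = -J/5 + 1 = 1 - J/5)
q(n) = n/7 (q(n) = 0 + n*(⅐) = 0 + n/7 = n/7)
W(G, k) = 10 - 223*G
6010 - W(-168, q(a(6))) = 6010 - (10 - 223*(-168)) = 6010 - (10 + 37464) = 6010 - 1*37474 = 6010 - 37474 = -31464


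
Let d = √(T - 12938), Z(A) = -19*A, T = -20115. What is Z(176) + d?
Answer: -3344 + I*√33053 ≈ -3344.0 + 181.8*I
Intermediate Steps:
d = I*√33053 (d = √(-20115 - 12938) = √(-33053) = I*√33053 ≈ 181.8*I)
Z(176) + d = -19*176 + I*√33053 = -3344 + I*√33053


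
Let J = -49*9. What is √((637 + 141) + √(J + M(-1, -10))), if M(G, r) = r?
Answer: √(778 + I*√451) ≈ 27.895 + 0.3807*I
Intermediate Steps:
J = -441
√((637 + 141) + √(J + M(-1, -10))) = √((637 + 141) + √(-441 - 10)) = √(778 + √(-451)) = √(778 + I*√451)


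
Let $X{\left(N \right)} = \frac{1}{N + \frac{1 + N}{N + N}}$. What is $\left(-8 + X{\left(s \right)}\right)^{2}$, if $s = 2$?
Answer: $\frac{7056}{121} \approx 58.314$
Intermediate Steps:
$X{\left(N \right)} = \frac{1}{N + \frac{1 + N}{2 N}}$
$\left(-8 + X{\left(s \right)}\right)^{2} = \left(-8 + 2 \cdot 2 \frac{1}{1 + 2 + 2 \cdot 2^{2}}\right)^{2} = \left(-8 + 2 \cdot 2 \frac{1}{1 + 2 + 2 \cdot 4}\right)^{2} = \left(-8 + 2 \cdot 2 \frac{1}{1 + 2 + 8}\right)^{2} = \left(-8 + 2 \cdot 2 \cdot \frac{1}{11}\right)^{2} = \left(-8 + \frac{4}{11}\right)^{2} = \left(- \frac{84}{11}\right)^{2} = \frac{7056}{121}$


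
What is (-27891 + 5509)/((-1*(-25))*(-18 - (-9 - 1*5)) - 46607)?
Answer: 22382/46707 ≈ 0.47920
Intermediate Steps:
(-27891 + 5509)/((-1*(-25))*(-18 - (-9 - 1*5)) - 46607) = -22382/(25*(-18 - (-9 - 5)) - 46607) = -22382/(25*(-18 - 1*(-14)) - 46607) = -22382/(25*(-18 + 14) - 46607) = -22382/(25*(-4) - 46607) = -22382/(-100 - 46607) = -22382/(-46707) = -22382*(-1/46707) = 22382/46707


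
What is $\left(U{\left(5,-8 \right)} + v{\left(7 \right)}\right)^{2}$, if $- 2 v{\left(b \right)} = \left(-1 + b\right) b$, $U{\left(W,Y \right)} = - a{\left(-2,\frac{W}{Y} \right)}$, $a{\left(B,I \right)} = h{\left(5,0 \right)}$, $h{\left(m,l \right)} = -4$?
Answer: $289$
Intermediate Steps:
$a{\left(B,I \right)} = -4$
$U{\left(W,Y \right)} = 4$ ($U{\left(W,Y \right)} = \left(-1\right) \left(-4\right) = 4$)
$v{\left(b \right)} = - \frac{b \left(-1 + b\right)}{2}$ ($v{\left(b \right)} = - \frac{\left(-1 + b\right) b}{2} = - \frac{b \left(-1 + b\right)}{2}$)
$\left(U{\left(5,-8 \right)} + v{\left(7 \right)}\right)^{2} = \left(4 + \frac{1}{2} \cdot 7 \left(1 - 7\right)\right)^{2} = \left(4 + \frac{1}{2} \cdot 7 \left(-6\right)\right)^{2} = \left(4 - 21\right)^{2} = \left(-17\right)^{2} = 289$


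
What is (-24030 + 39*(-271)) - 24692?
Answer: -59291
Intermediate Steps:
(-24030 + 39*(-271)) - 24692 = (-24030 - 10569) - 24692 = -34599 - 24692 = -59291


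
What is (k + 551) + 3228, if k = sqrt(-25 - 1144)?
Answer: 3779 + I*sqrt(1169) ≈ 3779.0 + 34.191*I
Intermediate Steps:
k = I*sqrt(1169) (k = sqrt(-1169) = I*sqrt(1169) ≈ 34.191*I)
(k + 551) + 3228 = (I*sqrt(1169) + 551) + 3228 = (551 + I*sqrt(1169)) + 3228 = 3779 + I*sqrt(1169)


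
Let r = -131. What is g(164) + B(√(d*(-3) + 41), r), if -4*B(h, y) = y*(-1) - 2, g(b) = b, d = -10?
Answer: 527/4 ≈ 131.75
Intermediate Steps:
B(h, y) = ½ + y/4 (B(h, y) = -(y*(-1) - 2)/4 = -(-y - 2)/4 = -(-2 - y)/4 = ½ + y/4)
g(164) + B(√(d*(-3) + 41), r) = 164 + (½ + (¼)*(-131)) = 164 + (½ - 131/4) = 164 - 129/4 = 527/4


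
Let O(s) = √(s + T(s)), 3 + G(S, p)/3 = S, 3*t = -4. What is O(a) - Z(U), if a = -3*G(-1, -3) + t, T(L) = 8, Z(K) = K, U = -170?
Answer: 170 + 8*√6/3 ≈ 176.53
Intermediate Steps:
t = -4/3 (t = (⅓)*(-4) = -4/3 ≈ -1.3333)
G(S, p) = -9 + 3*S
a = 104/3 (a = -3*(-9 + 3*(-1)) - 4/3 = -3*(-9 - 3) - 4/3 = -3*(-12) - 4/3 = 36 - 4/3 = 104/3 ≈ 34.667)
O(s) = √(8 + s) (O(s) = √(s + 8) = √(8 + s))
O(a) - Z(U) = √(8 + 104/3) - 1*(-170) = √(128/3) + 170 = 8*√6/3 + 170 = 170 + 8*√6/3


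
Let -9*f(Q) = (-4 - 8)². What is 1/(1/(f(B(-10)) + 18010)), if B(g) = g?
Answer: 17994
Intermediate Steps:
f(Q) = -16 (f(Q) = -(-4 - 8)²/9 = -⅑*(-12)² = -⅑*144 = -16)
1/(1/(f(B(-10)) + 18010)) = 1/(1/(-16 + 18010)) = 1/(1/17994) = 17994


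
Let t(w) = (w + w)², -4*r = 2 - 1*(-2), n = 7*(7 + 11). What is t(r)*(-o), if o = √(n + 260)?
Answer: -4*√386 ≈ -78.588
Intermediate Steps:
n = 126 (n = 7*18 = 126)
r = -1 (r = -(2 - 1*(-2))/4 = -(2 + 2)/4 = -¼*4 = -1)
o = √386 (o = √(126 + 260) = √386 ≈ 19.647)
t(w) = 4*w² (t(w) = (2*w)² = 4*w²)
t(r)*(-o) = (4*(-1)²)*(-√386) = (4*1)*(-√386) = 4*(-√386) = -4*√386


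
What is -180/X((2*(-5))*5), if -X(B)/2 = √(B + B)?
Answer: -9*I ≈ -9.0*I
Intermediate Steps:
X(B) = -2*√2*√B (X(B) = -2*√(B + B) = -2*√2*√B)
-180/X((2*(-5))*5) = -180*I/20 = -9*I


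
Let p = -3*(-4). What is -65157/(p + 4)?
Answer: -65157/16 ≈ -4072.3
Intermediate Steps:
p = 12
-65157/(p + 4) = -65157/(12 + 4) = -65157/16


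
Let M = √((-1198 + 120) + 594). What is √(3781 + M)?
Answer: √(3781 + 22*I) ≈ 61.49 + 0.1789*I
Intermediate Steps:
M = 22*I (M = √(-1078 + 594) = √(-484) = 22*I ≈ 22.0*I)
√(3781 + M) = √(3781 + 22*I)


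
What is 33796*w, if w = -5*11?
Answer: -1858780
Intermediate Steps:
w = -55
33796*w = 33796*(-55) = -1858780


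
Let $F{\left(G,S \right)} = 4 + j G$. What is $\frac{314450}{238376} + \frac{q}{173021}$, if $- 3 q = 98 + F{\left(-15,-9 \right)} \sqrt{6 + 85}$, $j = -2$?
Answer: $\frac{81597999751}{61866080844} - \frac{34 \sqrt{91}}{519063} \approx 1.3183$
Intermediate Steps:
$F{\left(G,S \right)} = 4 - 2 G$
$q = - \frac{98}{3} - \frac{34 \sqrt{91}}{3}$ ($q = - \frac{98 + \left(4 - -30\right) \sqrt{6 + 85}}{3} = - \frac{98 + \left(4 + 30\right) \sqrt{91}}{3} = - \frac{98 + 34 \sqrt{91}}{3} = - \frac{98}{3} - \frac{34 \sqrt{91}}{3} \approx -140.78$)
$\frac{314450}{238376} + \frac{q}{173021} = \frac{314450}{238376} + \frac{- \frac{98}{3} - \frac{34 \sqrt{91}}{3}}{173021} = 314450 \cdot \frac{1}{238376} + \left(- \frac{98}{3} - \frac{34 \sqrt{91}}{3}\right) \frac{1}{173021} = \frac{157225}{119188} - \left(\frac{98}{519063} + \frac{34 \sqrt{91}}{519063}\right) = \frac{81597999751}{61866080844} - \frac{34 \sqrt{91}}{519063}$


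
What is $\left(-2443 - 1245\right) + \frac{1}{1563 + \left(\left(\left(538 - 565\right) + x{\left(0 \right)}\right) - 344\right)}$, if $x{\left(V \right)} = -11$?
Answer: $- \frac{4355527}{1181} \approx -3688.0$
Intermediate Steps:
$\left(-2443 - 1245\right) + \frac{1}{1563 + \left(\left(\left(538 - 565\right) + x{\left(0 \right)}\right) - 344\right)} = \left(-2443 - 1245\right) + \frac{1}{1563 + \left(\left(\left(538 - 565\right) - 11\right) - 344\right)} = -3688 + \frac{1}{1563 - 382} = -3688 + \frac{1}{1181} = - \frac{4355527}{1181}$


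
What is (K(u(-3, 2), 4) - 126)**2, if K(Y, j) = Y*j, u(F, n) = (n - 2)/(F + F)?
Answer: 15876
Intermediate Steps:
u(F, n) = (-2 + n)/(2*F) (u(F, n) = (-2 + n)/((2*F)) = (-2 + n)*(1/(2*F)) = (-2 + n)/(2*F))
(K(u(-3, 2), 4) - 126)**2 = (((1/2)*(-2 + 2)/(-3))*4 - 126)**2 = (((1/2)*(-1/3)*0)*4 - 126)**2 = (0*4 - 126)**2 = (0 - 126)**2 = (-126)**2 = 15876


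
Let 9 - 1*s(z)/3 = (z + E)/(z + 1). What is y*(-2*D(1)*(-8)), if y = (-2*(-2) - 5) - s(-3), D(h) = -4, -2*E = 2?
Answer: 1408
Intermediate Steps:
E = -1 (E = -½*2 = -1)
s(z) = 27 - 3*(-1 + z)/(1 + z) (s(z) = 27 - 3*(z - 1)/(z + 1) = 27 - 3*(-1 + z)/(1 + z))
y = -22 (y = (-2*(-2) - 5) - 6*(5 + 4*(-3))/(1 - 3) = (4 - 5) - 6*(5 - 12)/(-2) = -1 - 6*(-1)*(-7)/2 = -1 - 1*21 = -1 - 21 = -22)
y*(-2*D(1)*(-8)) = -22*(-2*(-4))*(-8) = -176*(-8) = -22*(-64) = 1408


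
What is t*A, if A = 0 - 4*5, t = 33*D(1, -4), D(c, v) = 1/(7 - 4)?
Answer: -220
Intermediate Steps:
D(c, v) = ⅓ (D(c, v) = 1/3 = ⅓)
t = 11 (t = 33*(⅓) = 11)
A = -20 (A = 0 - 20 = -20)
t*A = 11*(-20) = -220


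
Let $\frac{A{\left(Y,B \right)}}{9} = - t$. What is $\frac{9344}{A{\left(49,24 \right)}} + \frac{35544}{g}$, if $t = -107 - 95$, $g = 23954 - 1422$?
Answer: $\frac{34394750}{5120397} \approx 6.7172$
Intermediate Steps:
$g = 22532$
$t = -202$ ($t = -107 - 95 = -202$)
$A{\left(Y,B \right)} = 1818$ ($A{\left(Y,B \right)} = 9 \left(\left(-1\right) \left(-202\right)\right) = 9 \cdot 202 = 1818$)
$\frac{9344}{A{\left(49,24 \right)}} + \frac{35544}{g} = \frac{9344}{1818} + \frac{35544}{22532} = 9344 \cdot \frac{1}{1818} + 35544 \cdot \frac{1}{22532} = \frac{4672}{909} + \frac{8886}{5633} = \frac{34394750}{5120397}$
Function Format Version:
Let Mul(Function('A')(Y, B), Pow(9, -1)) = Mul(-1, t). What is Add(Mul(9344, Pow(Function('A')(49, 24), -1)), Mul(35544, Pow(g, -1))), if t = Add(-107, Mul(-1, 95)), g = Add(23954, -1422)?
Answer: Rational(34394750, 5120397) ≈ 6.7172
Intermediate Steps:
g = 22532
t = -202 (t = Add(-107, -95) = -202)
Function('A')(Y, B) = 1818 (Function('A')(Y, B) = Mul(9, Mul(-1, -202)) = Mul(9, 202) = 1818)
Add(Mul(9344, Pow(Function('A')(49, 24), -1)), Mul(35544, Pow(g, -1))) = Add(Mul(9344, Pow(1818, -1)), Mul(35544, Pow(22532, -1))) = Add(Mul(9344, Rational(1, 1818)), Mul(35544, Rational(1, 22532))) = Add(Rational(4672, 909), Rational(8886, 5633)) = Rational(34394750, 5120397)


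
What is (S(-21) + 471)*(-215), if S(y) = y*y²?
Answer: 1889850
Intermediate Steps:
S(y) = y³
(S(-21) + 471)*(-215) = ((-21)³ + 471)*(-215) = (-9261 + 471)*(-215) = -8790*(-215) = 1889850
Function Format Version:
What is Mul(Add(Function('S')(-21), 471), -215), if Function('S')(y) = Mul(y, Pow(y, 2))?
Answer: 1889850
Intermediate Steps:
Function('S')(y) = Pow(y, 3)
Mul(Add(Function('S')(-21), 471), -215) = Mul(Add(Pow(-21, 3), 471), -215) = Mul(Add(-9261, 471), -215) = Mul(-8790, -215) = 1889850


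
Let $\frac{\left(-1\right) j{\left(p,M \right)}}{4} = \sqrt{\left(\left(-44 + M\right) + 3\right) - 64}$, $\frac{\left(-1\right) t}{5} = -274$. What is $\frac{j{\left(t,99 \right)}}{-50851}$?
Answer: $\frac{4 i \sqrt{6}}{50851} \approx 0.00019268 i$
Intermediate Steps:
$t = 1370$ ($t = \left(-5\right) \left(-274\right) = 1370$)
$j{\left(p,M \right)} = - 4 \sqrt{-105 + M}$ ($j{\left(p,M \right)} = - 4 \sqrt{\left(\left(-44 + M\right) + 3\right) - 64} = - 4 \sqrt{\left(-41 + M\right) + \left(-74 + 10\right)} = - 4 \sqrt{\left(-41 + M\right) - 64} = - 4 \sqrt{-105 + M}$)
$\frac{j{\left(t,99 \right)}}{-50851} = \frac{\left(-4\right) \sqrt{-105 + 99}}{-50851} = - 4 \sqrt{-6} \left(- \frac{1}{50851}\right) = - 4 i \sqrt{6} \left(- \frac{1}{50851}\right) = \frac{4 i \sqrt{6}}{50851}$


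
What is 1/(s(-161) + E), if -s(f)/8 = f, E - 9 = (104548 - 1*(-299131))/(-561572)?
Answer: 561572/727955205 ≈ 0.00077144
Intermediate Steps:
E = 4650469/561572 (E = 9 + (104548 - 1*(-299131))/(-561572) = 9 + (104548 + 299131)*(-1/561572) = 9 + 403679*(-1/561572) = 9 - 403679/561572 = 4650469/561572 ≈ 8.2812)
s(f) = -8*f
1/(s(-161) + E) = 1/(-8*(-161) + 4650469/561572) = 1/(1288 + 4650469/561572) = 1/(727955205/561572) = 561572/727955205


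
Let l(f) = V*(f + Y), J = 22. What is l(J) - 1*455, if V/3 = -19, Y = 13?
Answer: -2450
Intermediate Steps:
V = -57 (V = 3*(-19) = -57)
l(f) = -741 - 57*f (l(f) = -57*(f + 13) = -57*(13 + f) = -741 - 57*f)
l(J) - 1*455 = (-741 - 57*22) - 1*455 = (-741 - 1254) - 455 = -1995 - 455 = -2450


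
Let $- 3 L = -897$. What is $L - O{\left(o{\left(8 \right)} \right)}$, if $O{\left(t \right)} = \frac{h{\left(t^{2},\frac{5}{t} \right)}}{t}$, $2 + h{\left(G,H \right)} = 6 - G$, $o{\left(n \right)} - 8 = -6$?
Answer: $299$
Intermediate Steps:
$L = 299$ ($L = \left(- \frac{1}{3}\right) \left(-897\right) = 299$)
$o{\left(n \right)} = 2$ ($o{\left(n \right)} = 8 - 6 = 2$)
$h{\left(G,H \right)} = 4 - G$ ($h{\left(G,H \right)} = -2 - \left(-6 + G\right) = 4 - G$)
$O{\left(t \right)} = \frac{4 - t^{2}}{t}$
$L - O{\left(o{\left(8 \right)} \right)} = 299 - \left(\left(-1\right) 2 + \frac{4}{2}\right) = 299 - \left(-2 + 4 \cdot \frac{1}{2}\right) = 299 - \left(-2 + 2\right) = 299 - 0 = 299 + 0 = 299$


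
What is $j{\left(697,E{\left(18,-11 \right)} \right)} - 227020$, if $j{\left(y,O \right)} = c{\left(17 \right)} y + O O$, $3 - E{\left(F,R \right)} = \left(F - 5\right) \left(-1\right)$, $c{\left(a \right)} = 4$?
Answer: $-223976$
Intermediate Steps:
$E{\left(F,R \right)} = -2 + F$ ($E{\left(F,R \right)} = 3 - \left(F - 5\right) \left(-1\right) = 3 - \left(-5 + F\right) \left(-1\right) = 3 - \left(5 - F\right) = 3 + \left(-5 + F\right) = -2 + F$)
$j{\left(y,O \right)} = O^{2} + 4 y$ ($j{\left(y,O \right)} = 4 y + O O = 4 y + O^{2} = O^{2} + 4 y$)
$j{\left(697,E{\left(18,-11 \right)} \right)} - 227020 = \left(\left(-2 + 18\right)^{2} + 4 \cdot 697\right) - 227020 = \left(16^{2} + 2788\right) - 227020 = \left(256 + 2788\right) - 227020 = 3044 - 227020 = -223976$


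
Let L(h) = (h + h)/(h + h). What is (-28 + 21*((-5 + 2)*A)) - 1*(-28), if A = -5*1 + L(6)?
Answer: 252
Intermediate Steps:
L(h) = 1 (L(h) = (2*h)/((2*h)) = (2*h)*(1/(2*h)) = 1)
A = -4 (A = -5*1 + 1 = -5 + 1 = -4)
(-28 + 21*((-5 + 2)*A)) - 1*(-28) = (-28 + 21*((-5 + 2)*(-4))) - 1*(-28) = (-28 + 21*(-3*(-4))) + 28 = (-28 + 21*12) + 28 = (-28 + 252) + 28 = 224 + 28 = 252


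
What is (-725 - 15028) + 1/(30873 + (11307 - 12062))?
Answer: -474448853/30118 ≈ -15753.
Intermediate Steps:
(-725 - 15028) + 1/(30873 + (11307 - 12062)) = -15753 + 1/(30873 - 755) = -15753 + 1/30118 = -474448853/30118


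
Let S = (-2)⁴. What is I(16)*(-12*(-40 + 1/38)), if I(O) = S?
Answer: 145824/19 ≈ 7674.9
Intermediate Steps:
S = 16
I(O) = 16
I(16)*(-12*(-40 + 1/38)) = 16*(-12*(-40 + 1/38)) = 16*(-12*(-1519/38)) = 16*(9114/19) = 145824/19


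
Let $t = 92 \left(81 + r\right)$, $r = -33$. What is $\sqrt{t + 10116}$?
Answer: $2 \sqrt{3633} \approx 120.55$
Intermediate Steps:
$t = 4416$ ($t = 92 \left(81 - 33\right) = 92 \cdot 48 = 4416$)
$\sqrt{t + 10116} = \sqrt{4416 + 10116} = \sqrt{14532} = 2 \sqrt{3633}$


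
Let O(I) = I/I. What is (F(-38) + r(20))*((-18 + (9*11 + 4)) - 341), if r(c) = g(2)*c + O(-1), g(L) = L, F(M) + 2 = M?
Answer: -256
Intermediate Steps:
F(M) = -2 + M
O(I) = 1
r(c) = 1 + 2*c (r(c) = 2*c + 1 = 1 + 2*c)
(F(-38) + r(20))*((-18 + (9*11 + 4)) - 341) = ((-2 - 38) + (1 + 2*20))*((-18 + (9*11 + 4)) - 341) = (-40 + (1 + 40))*((-18 + (99 + 4)) - 341) = (-40 + 41)*((-18 + 103) - 341) = 1*(85 - 341) = 1*(-256) = -256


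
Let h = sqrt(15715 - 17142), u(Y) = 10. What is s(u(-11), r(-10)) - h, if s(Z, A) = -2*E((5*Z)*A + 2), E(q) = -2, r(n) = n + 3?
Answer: 4 - I*sqrt(1427) ≈ 4.0 - 37.776*I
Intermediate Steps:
r(n) = 3 + n
h = I*sqrt(1427) (h = sqrt(-1427) = I*sqrt(1427) ≈ 37.776*I)
s(Z, A) = 4 (s(Z, A) = -2*(-2) = 4)
s(u(-11), r(-10)) - h = 4 - I*sqrt(1427)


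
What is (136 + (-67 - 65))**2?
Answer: 16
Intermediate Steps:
(136 + (-67 - 65))**2 = (136 - 132)**2 = 4**2 = 16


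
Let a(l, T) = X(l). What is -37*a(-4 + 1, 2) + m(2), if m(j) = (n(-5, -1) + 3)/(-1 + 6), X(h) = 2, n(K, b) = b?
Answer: -368/5 ≈ -73.600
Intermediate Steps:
a(l, T) = 2
m(j) = ⅖ (m(j) = (-1 + 3)/(-1 + 6) = 2/5 = 2*(⅕) = ⅖)
-37*a(-4 + 1, 2) + m(2) = -37*2 + ⅖ = -74 + ⅖ = -368/5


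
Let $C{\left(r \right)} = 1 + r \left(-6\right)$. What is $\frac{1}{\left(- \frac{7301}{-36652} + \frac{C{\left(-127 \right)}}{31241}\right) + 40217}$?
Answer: $\frac{3338324}{134258122827} \approx 2.4865 \cdot 10^{-5}$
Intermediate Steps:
$C{\left(r \right)} = 1 - 6 r$
$\frac{1}{\left(- \frac{7301}{-36652} + \frac{C{\left(-127 \right)}}{31241}\right) + 40217} = \frac{1}{\left(- \frac{7301}{-36652} + \frac{1 - -762}{31241}\right) + 40217} = \frac{1}{\left(\left(-7301\right) \left(- \frac{1}{36652}\right) + \left(1 + 762\right) \frac{1}{31241}\right) + 40217} = \frac{1}{\left(\frac{149}{748} + 763 \cdot \frac{1}{31241}\right) + 40217} = \frac{1}{\left(\frac{149}{748} + \frac{109}{4463}\right) + 40217} = \frac{1}{\frac{746519}{3338324} + 40217} = \frac{1}{\frac{134258122827}{3338324}} = \frac{3338324}{134258122827}$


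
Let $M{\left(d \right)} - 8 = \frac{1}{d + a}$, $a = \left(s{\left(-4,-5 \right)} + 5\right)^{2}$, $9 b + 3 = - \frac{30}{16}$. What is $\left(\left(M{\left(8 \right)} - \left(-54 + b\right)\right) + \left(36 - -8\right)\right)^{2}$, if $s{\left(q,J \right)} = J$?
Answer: $\frac{102400}{9} \approx 11378.0$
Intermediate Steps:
$b = - \frac{13}{24}$ ($b = - \frac{1}{3} + \frac{\left(-30\right) \frac{1}{16}}{9} = - \frac{1}{3} + \frac{1}{9} \left(- \frac{15}{8}\right) = - \frac{1}{3} - \frac{5}{24} = - \frac{13}{24} \approx -0.54167$)
$a = 0$ ($a = \left(-5 + 5\right)^{2} = 0^{2} = 0$)
$M{\left(d \right)} = 8 + \frac{1}{d}$ ($M{\left(d \right)} = 8 + \frac{1}{d + 0} = 8 + \frac{1}{d}$)
$\left(\left(M{\left(8 \right)} - \left(-54 + b\right)\right) + \left(36 - -8\right)\right)^{2} = \left(\left(\left(8 + \frac{1}{8}\right) + \left(54 - - \frac{13}{24}\right)\right) + \left(36 - -8\right)\right)^{2} = \left(\left(\left(8 + \frac{1}{8}\right) + \left(54 + \frac{13}{24}\right)\right) + \left(36 + 8\right)\right)^{2} = \left(\left(\frac{65}{8} + \frac{1309}{24}\right) + 44\right)^{2} = \left(\frac{188}{3} + 44\right)^{2} = \left(\frac{320}{3}\right)^{2} = \frac{102400}{9}$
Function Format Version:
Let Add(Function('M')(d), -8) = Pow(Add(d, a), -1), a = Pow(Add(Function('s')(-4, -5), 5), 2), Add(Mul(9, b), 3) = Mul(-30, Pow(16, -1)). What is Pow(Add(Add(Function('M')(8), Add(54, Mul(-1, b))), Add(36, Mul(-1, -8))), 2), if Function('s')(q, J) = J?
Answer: Rational(102400, 9) ≈ 11378.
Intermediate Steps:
b = Rational(-13, 24) (b = Add(Rational(-1, 3), Mul(Rational(1, 9), Mul(-30, Pow(16, -1)))) = Add(Rational(-1, 3), Mul(Rational(1, 9), Mul(-30, Rational(1, 16)))) = Add(Rational(-1, 3), Mul(Rational(1, 9), Rational(-15, 8))) = Add(Rational(-1, 3), Rational(-5, 24)) = Rational(-13, 24) ≈ -0.54167)
a = 0 (a = Pow(Add(-5, 5), 2) = Pow(0, 2) = 0)
Function('M')(d) = Add(8, Pow(d, -1)) (Function('M')(d) = Add(8, Pow(Add(d, 0), -1)) = Add(8, Pow(d, -1)))
Pow(Add(Add(Function('M')(8), Add(54, Mul(-1, b))), Add(36, Mul(-1, -8))), 2) = Pow(Add(Add(Add(8, Pow(8, -1)), Add(54, Mul(-1, Rational(-13, 24)))), Add(36, Mul(-1, -8))), 2) = Pow(Add(Add(Add(8, Rational(1, 8)), Add(54, Rational(13, 24))), Add(36, 8)), 2) = Pow(Add(Add(Rational(65, 8), Rational(1309, 24)), 44), 2) = Pow(Add(Rational(188, 3), 44), 2) = Pow(Rational(320, 3), 2) = Rational(102400, 9)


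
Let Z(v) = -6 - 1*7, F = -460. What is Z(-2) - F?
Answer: 447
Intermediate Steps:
Z(v) = -13 (Z(v) = -6 - 7 = -13)
Z(-2) - F = -13 - 1*(-460) = -13 + 460 = 447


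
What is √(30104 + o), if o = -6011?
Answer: 3*√2677 ≈ 155.22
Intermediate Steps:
√(30104 + o) = √(30104 - 6011) = √24093 = 3*√2677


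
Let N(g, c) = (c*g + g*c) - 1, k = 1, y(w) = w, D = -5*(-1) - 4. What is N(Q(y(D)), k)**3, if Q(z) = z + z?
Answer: 27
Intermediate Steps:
D = 1 (D = 5 - 4 = 1)
Q(z) = 2*z
N(g, c) = -1 + 2*c*g (N(g, c) = (c*g + c*g) - 1 = 2*c*g - 1 = -1 + 2*c*g)
N(Q(y(D)), k)**3 = (-1 + 2*1*(2*1))**3 = (-1 + 2*1*2)**3 = (-1 + 4)**3 = 3**3 = 27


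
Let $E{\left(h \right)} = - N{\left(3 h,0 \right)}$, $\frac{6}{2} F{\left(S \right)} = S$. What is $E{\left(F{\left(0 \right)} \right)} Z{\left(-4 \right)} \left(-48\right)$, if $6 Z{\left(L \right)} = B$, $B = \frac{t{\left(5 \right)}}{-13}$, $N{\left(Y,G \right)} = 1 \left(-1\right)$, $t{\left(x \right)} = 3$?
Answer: $\frac{24}{13} \approx 1.8462$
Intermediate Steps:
$F{\left(S \right)} = \frac{S}{3}$
$N{\left(Y,G \right)} = -1$
$E{\left(h \right)} = 1$ ($E{\left(h \right)} = \left(-1\right) \left(-1\right) = 1$)
$B = - \frac{3}{13}$ ($B = \frac{3}{-13} = 3 \left(- \frac{1}{13}\right) = - \frac{3}{13} \approx -0.23077$)
$Z{\left(L \right)} = - \frac{1}{26}$ ($Z{\left(L \right)} = \frac{1}{6} \left(- \frac{3}{13}\right) = - \frac{1}{26}$)
$E{\left(F{\left(0 \right)} \right)} Z{\left(-4 \right)} \left(-48\right) = 1 \left(- \frac{1}{26}\right) \left(-48\right) = \left(- \frac{1}{26}\right) \left(-48\right) = \frac{24}{13}$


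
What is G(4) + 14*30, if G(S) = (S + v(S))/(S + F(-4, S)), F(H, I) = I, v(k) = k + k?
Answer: 843/2 ≈ 421.50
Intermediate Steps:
v(k) = 2*k
G(S) = 3/2 (G(S) = (S + 2*S)/(S + S) = (3*S)/((2*S)) = (3*S)*(1/(2*S)) = 3/2)
G(4) + 14*30 = 3/2 + 14*30 = 3/2 + 420 = 843/2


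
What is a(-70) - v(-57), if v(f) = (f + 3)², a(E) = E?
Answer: -2986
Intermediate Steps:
v(f) = (3 + f)²
a(-70) - v(-57) = -70 - (3 - 57)² = -70 - 1*(-54)² = -70 - 1*2916 = -70 - 2916 = -2986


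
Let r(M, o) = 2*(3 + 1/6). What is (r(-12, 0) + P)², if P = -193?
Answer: 313600/9 ≈ 34844.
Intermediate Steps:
r(M, o) = 19/3 (r(M, o) = 2*(3 + ⅙) = 2*(19/6) = 19/3)
(r(-12, 0) + P)² = (19/3 - 193)² = (-560/3)² = 313600/9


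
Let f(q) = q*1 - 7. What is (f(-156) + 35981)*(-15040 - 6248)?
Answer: -762493584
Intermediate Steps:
f(q) = -7 + q (f(q) = q - 7 = -7 + q)
(f(-156) + 35981)*(-15040 - 6248) = ((-7 - 156) + 35981)*(-15040 - 6248) = (-163 + 35981)*(-21288) = 35818*(-21288) = -762493584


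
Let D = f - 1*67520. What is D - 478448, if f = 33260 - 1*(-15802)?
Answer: -496906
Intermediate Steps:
f = 49062 (f = 33260 + 15802 = 49062)
D = -18458 (D = 49062 - 1*67520 = 49062 - 67520 = -18458)
D - 478448 = -18458 - 478448 = -496906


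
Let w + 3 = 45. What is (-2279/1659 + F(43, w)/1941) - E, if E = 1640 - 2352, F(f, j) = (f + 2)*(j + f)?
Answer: 764882288/1073373 ≈ 712.60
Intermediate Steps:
w = 42 (w = -3 + 45 = 42)
F(f, j) = (2 + f)*(f + j)
E = -712
(-2279/1659 + F(43, w)/1941) - E = (-2279/1659 + (43**2 + 2*43 + 2*42 + 43*42)/1941) - 1*(-712) = (-2279*1/1659 + (1849 + 86 + 84 + 1806)*(1/1941)) + 712 = (-2279/1659 + 3825*(1/1941)) + 712 = (-2279/1659 + 1275/647) + 712 = 640712/1073373 + 712 = 764882288/1073373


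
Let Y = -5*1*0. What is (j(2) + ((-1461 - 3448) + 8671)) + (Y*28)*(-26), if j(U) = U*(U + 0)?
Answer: 3766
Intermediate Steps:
j(U) = U² (j(U) = U*U = U²)
Y = 0 (Y = -5*0 = 0)
(j(2) + ((-1461 - 3448) + 8671)) + (Y*28)*(-26) = (2² + ((-1461 - 3448) + 8671)) + (0*28)*(-26) = (4 + (-4909 + 8671)) + 0*(-26) = (4 + 3762) + 0 = 3766 + 0 = 3766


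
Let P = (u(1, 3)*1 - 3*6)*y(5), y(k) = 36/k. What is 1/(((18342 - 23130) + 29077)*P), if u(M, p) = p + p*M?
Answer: -5/10492848 ≈ -4.7652e-7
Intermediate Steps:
u(M, p) = p + M*p
P = -432/5 (P = ((3*(1 + 1))*1 - 3*6)*(36/5) = ((3*2)*1 - 18)*(36*(⅕)) = (6*1 - 18)*(36/5) = (6 - 18)*(36/5) = -12*36/5 = -432/5 ≈ -86.400)
1/(((18342 - 23130) + 29077)*P) = 1/(((18342 - 23130) + 29077)*(-432/5)) = -5/432/(-4788 + 29077) = -5/432/24289 = (1/24289)*(-5/432) = -5/10492848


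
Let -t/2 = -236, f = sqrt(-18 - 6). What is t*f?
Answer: 944*I*sqrt(6) ≈ 2312.3*I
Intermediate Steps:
f = 2*I*sqrt(6) (f = sqrt(-24) = 2*I*sqrt(6) ≈ 4.899*I)
t = 472 (t = -2*(-236) = 472)
t*f = 472*(2*I*sqrt(6)) = 944*I*sqrt(6)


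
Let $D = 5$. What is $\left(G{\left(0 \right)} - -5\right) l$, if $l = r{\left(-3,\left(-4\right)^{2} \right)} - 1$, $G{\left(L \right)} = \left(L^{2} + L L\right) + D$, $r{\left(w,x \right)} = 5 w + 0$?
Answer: $-160$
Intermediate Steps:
$r{\left(w,x \right)} = 5 w$
$G{\left(L \right)} = 5 + 2 L^{2}$ ($G{\left(L \right)} = \left(L^{2} + L L\right) + 5 = \left(L^{2} + L^{2}\right) + 5 = 2 L^{2} + 5 = 5 + 2 L^{2}$)
$l = -16$ ($l = 5 \left(-3\right) - 1 = -15 - 1 = -16$)
$\left(G{\left(0 \right)} - -5\right) l = \left(\left(5 + 2 \cdot 0^{2}\right) - -5\right) \left(-16\right) = \left(\left(5 + 2 \cdot 0\right) + \left(-2 + 7\right)\right) \left(-16\right) = \left(\left(5 + 0\right) + 5\right) \left(-16\right) = \left(5 + 5\right) \left(-16\right) = 10 \left(-16\right) = -160$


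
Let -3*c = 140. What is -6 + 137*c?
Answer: -19198/3 ≈ -6399.3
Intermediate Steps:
c = -140/3 (c = -⅓*140 = -140/3 ≈ -46.667)
-6 + 137*c = -6 + 137*(-140/3) = -6 - 19180/3 = -19198/3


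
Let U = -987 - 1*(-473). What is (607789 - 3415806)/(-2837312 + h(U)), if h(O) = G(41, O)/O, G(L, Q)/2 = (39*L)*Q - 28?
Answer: 721660369/728367270 ≈ 0.99079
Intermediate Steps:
G(L, Q) = -56 + 78*L*Q (G(L, Q) = 2*((39*L)*Q - 28) = 2*(39*L*Q - 28) = 2*(-28 + 39*L*Q) = -56 + 78*L*Q)
U = -514 (U = -987 + 473 = -514)
h(O) = (-56 + 3198*O)/O (h(O) = (-56 + 78*41*O)/O = (-56 + 3198*O)/O)
(607789 - 3415806)/(-2837312 + h(U)) = (607789 - 3415806)/(-2837312 + (3198 - 56/(-514))) = -2808017/(-2837312 + (3198 - 56*(-1/514))) = -2808017/(-2837312 + (3198 + 28/257)) = -2808017/(-2837312 + 821914/257) = -2808017/(-728367270/257) = -2808017*(-257/728367270) = 721660369/728367270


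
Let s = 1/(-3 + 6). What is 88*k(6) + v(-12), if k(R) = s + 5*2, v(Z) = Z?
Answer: 2692/3 ≈ 897.33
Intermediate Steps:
s = 1/3 ≈ 0.33333
k(R) = 31/3 (k(R) = 1/3 + 5*2 = 1/3 + 10 = 31/3)
88*k(6) + v(-12) = 88*(31/3) - 12 = 2728/3 - 12 = 2692/3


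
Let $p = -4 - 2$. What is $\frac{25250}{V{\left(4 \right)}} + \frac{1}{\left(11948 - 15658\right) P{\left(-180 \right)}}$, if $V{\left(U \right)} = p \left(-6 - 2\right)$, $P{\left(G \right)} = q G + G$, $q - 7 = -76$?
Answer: $\frac{23887762499}{45410400} \approx 526.04$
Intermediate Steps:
$q = -69$ ($q = 7 - 76 = -69$)
$P{\left(G \right)} = - 68 G$ ($P{\left(G \right)} = - 69 G + G = - 68 G$)
$p = -6$
$V{\left(U \right)} = 48$ ($V{\left(U \right)} = - 6 \left(-6 - 2\right) = \left(-6\right) \left(-8\right) = 48$)
$\frac{25250}{V{\left(4 \right)}} + \frac{1}{\left(11948 - 15658\right) P{\left(-180 \right)}} = \frac{25250}{48} + \frac{1}{\left(11948 - 15658\right) \left(\left(-68\right) \left(-180\right)\right)} = 25250 \cdot \frac{1}{48} + \frac{1}{\left(-3710\right) 12240} = \frac{12625}{24} - \frac{1}{45410400} = \frac{23887762499}{45410400}$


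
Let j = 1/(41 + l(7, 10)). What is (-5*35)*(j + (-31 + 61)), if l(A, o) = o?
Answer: -267925/51 ≈ -5253.4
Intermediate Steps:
j = 1/51 (j = 1/(41 + 10) = 1/51 ≈ 0.019608)
(-5*35)*(j + (-31 + 61)) = (-5*35)*(1/51 + (-31 + 61)) = -175*(1/51 + 30) = -175*1531/51 = -267925/51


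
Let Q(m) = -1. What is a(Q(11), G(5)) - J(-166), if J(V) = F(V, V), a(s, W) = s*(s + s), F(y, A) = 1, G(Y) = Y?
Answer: 1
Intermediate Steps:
a(s, W) = 2*s**2 (a(s, W) = s*(2*s) = 2*s**2)
J(V) = 1
a(Q(11), G(5)) - J(-166) = 2*(-1)**2 - 1*1 = 2*1 - 1 = 2 - 1 = 1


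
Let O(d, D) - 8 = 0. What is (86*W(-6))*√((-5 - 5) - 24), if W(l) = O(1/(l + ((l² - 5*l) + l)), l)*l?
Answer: -4128*I*√34 ≈ -24070.0*I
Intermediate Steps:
O(d, D) = 8 (O(d, D) = 8 + 0 = 8)
W(l) = 8*l
(86*W(-6))*√((-5 - 5) - 24) = (86*(8*(-6)))*√((-5 - 5) - 24) = (86*(-48))*√(-10 - 24) = -4128*I*√34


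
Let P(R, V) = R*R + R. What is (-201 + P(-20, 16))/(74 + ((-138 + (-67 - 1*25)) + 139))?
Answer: -179/17 ≈ -10.529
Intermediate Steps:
P(R, V) = R + R² (P(R, V) = R² + R = R + R²)
(-201 + P(-20, 16))/(74 + ((-138 + (-67 - 1*25)) + 139)) = (-201 - 20*(1 - 20))/(74 + ((-138 + (-67 - 1*25)) + 139)) = (-201 - 20*(-19))/(74 + ((-138 + (-67 - 25)) + 139)) = (-201 + 380)/(74 + ((-138 - 92) + 139)) = 179/(74 + (-230 + 139)) = 179/(74 - 91) = 179/(-17) = 179*(-1/17) = -179/17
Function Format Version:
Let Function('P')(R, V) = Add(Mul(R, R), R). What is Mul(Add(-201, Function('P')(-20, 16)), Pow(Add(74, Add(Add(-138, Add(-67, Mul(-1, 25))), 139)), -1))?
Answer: Rational(-179, 17) ≈ -10.529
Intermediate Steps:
Function('P')(R, V) = Add(R, Pow(R, 2)) (Function('P')(R, V) = Add(Pow(R, 2), R) = Add(R, Pow(R, 2)))
Mul(Add(-201, Function('P')(-20, 16)), Pow(Add(74, Add(Add(-138, Add(-67, Mul(-1, 25))), 139)), -1)) = Mul(Add(-201, Mul(-20, Add(1, -20))), Pow(Add(74, Add(Add(-138, Add(-67, Mul(-1, 25))), 139)), -1)) = Mul(Add(-201, Mul(-20, -19)), Pow(Add(74, Add(Add(-138, Add(-67, -25)), 139)), -1)) = Mul(Add(-201, 380), Pow(Add(74, Add(Add(-138, -92), 139)), -1)) = Mul(179, Pow(Add(74, Add(-230, 139)), -1)) = Mul(179, Pow(Add(74, -91), -1)) = Mul(179, Pow(-17, -1)) = Mul(179, Rational(-1, 17)) = Rational(-179, 17)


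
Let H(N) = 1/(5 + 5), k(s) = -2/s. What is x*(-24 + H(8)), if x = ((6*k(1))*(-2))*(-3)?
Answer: 8604/5 ≈ 1720.8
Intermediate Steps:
H(N) = 1/10
x = -72 (x = ((6*(-2/1))*(-2))*(-3) = ((6*(-2*1))*(-2))*(-3) = ((6*(-2))*(-2))*(-3) = -12*(-2)*(-3) = 24*(-3) = -72)
x*(-24 + H(8)) = -72*(-24 + 1/10) = -72*(-239/10) = 8604/5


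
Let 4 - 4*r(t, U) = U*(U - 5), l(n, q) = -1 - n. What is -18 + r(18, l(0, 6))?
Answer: -37/2 ≈ -18.500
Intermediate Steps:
r(t, U) = 1 - U*(-5 + U)/4 (r(t, U) = 1 - U*(U - 5)/4 = 1 - U*(-5 + U)/4)
-18 + r(18, l(0, 6)) = -18 + (1 - (-1 - 1*0)**2/4 + 5*(-1 - 1*0)/4) = -18 + (1 - (-1 + 0)**2/4 + 5*(-1 + 0)/4) = -18 + (1 - 1/4*(-1)**2 + (5/4)*(-1)) = -18 + (1 - 1/4*1 - 5/4) = -18 + (1 - 1/4 - 5/4) = -18 - 1/2 = -37/2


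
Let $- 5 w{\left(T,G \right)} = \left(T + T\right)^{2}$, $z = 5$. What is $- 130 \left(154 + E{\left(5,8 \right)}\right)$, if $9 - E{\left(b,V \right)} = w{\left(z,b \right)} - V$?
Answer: $-24830$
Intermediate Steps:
$w{\left(T,G \right)} = - \frac{4 T^{2}}{5}$ ($w{\left(T,G \right)} = - \frac{\left(T + T\right)^{2}}{5} = - \frac{\left(2 T\right)^{2}}{5} = - \frac{4 T^{2}}{5}$)
$E{\left(b,V \right)} = 29 + V$ ($E{\left(b,V \right)} = 9 - \left(- \frac{4 \cdot 5^{2}}{5} - V\right) = 9 - \left(\left(- \frac{4}{5}\right) 25 - V\right) = 9 - \left(-20 - V\right) = 9 + \left(20 + V\right) = 29 + V$)
$- 130 \left(154 + E{\left(5,8 \right)}\right) = - 130 \left(154 + \left(29 + 8\right)\right) = - 130 \left(154 + 37\right) = \left(-130\right) 191 = -24830$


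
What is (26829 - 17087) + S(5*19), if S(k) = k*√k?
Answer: 9742 + 95*√95 ≈ 10668.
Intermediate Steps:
S(k) = k^(3/2)
(26829 - 17087) + S(5*19) = (26829 - 17087) + (5*19)^(3/2) = 9742 + 95^(3/2) = 9742 + 95*√95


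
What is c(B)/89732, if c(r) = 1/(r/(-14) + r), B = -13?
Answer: -7/7582354 ≈ -9.2320e-7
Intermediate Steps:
c(r) = 14/(13*r) (c(r) = 1/(r*(-1/14) + r) = 1/(-r/14 + r) = 1/(13*r/14) = 14/(13*r))
c(B)/89732 = ((14/13)/(-13))/89732 = ((14/13)*(-1/13))*(1/89732) = -14/169*1/89732 = -7/7582354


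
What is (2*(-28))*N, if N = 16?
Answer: -896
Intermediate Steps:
(2*(-28))*N = (2*(-28))*16 = -56*16 = -896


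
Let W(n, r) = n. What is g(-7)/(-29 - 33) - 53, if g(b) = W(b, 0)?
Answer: -3279/62 ≈ -52.887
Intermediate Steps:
g(b) = b
g(-7)/(-29 - 33) - 53 = -7/(-29 - 33) - 53 = -7/(-62) - 53 = -1/62*(-7) - 53 = 7/62 - 53 = -3279/62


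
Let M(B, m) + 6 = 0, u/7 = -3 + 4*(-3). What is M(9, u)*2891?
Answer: -17346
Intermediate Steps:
u = -105 (u = 7*(-3 + 4*(-3)) = 7*(-3 - 12) = 7*(-15) = -105)
M(B, m) = -6 (M(B, m) = -6 + 0 = -6)
M(9, u)*2891 = -6*2891 = -17346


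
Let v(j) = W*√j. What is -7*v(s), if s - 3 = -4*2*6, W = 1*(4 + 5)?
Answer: -189*I*√5 ≈ -422.62*I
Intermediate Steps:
W = 9 (W = 1*9 = 9)
s = -45 (s = 3 - 4*2*6 = 3 - 8*6 = 3 - 48 = -45)
v(j) = 9*√j
-7*v(s) = -63*√(-45) = -63*3*I*√5 = -189*I*√5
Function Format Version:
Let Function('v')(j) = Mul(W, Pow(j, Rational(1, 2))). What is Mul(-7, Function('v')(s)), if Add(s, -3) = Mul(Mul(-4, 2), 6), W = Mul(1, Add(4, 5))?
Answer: Mul(-189, I, Pow(5, Rational(1, 2))) ≈ Mul(-422.62, I)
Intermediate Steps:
W = 9 (W = Mul(1, 9) = 9)
s = -45 (s = Add(3, Mul(Mul(-4, 2), 6)) = Add(3, Mul(-8, 6)) = Add(3, -48) = -45)
Function('v')(j) = Mul(9, Pow(j, Rational(1, 2)))
Mul(-7, Function('v')(s)) = Mul(-7, Mul(9, Pow(-45, Rational(1, 2)))) = Mul(-7, Mul(9, Mul(3, I, Pow(5, Rational(1, 2))))) = Mul(-7, Mul(27, I, Pow(5, Rational(1, 2)))) = Mul(-189, I, Pow(5, Rational(1, 2)))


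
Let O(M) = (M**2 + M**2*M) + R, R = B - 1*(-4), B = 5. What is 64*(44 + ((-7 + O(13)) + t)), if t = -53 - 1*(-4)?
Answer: 151232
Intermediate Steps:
t = -49 (t = -53 + 4 = -49)
R = 9 (R = 5 - 1*(-4) = 5 + 4 = 9)
O(M) = 9 + M**2 + M**3 (O(M) = (M**2 + M**2*M) + 9 = (M**2 + M**3) + 9 = 9 + M**2 + M**3)
64*(44 + ((-7 + O(13)) + t)) = 64*(44 + ((-7 + (9 + 13**2 + 13**3)) - 49)) = 64*(44 + ((-7 + (9 + 169 + 2197)) - 49)) = 64*(44 + ((-7 + 2375) - 49)) = 64*(44 + (2368 - 49)) = 64*(44 + 2319) = 64*2363 = 151232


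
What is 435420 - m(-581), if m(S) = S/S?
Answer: 435419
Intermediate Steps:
m(S) = 1
435420 - m(-581) = 435420 - 1*1 = 435420 - 1 = 435419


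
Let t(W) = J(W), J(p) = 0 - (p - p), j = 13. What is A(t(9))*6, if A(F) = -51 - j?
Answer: -384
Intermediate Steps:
J(p) = 0 (J(p) = 0 - 1*0 = 0 + 0 = 0)
t(W) = 0
A(F) = -64 (A(F) = -51 - 1*13 = -51 - 13 = -64)
A(t(9))*6 = -64*6 = -384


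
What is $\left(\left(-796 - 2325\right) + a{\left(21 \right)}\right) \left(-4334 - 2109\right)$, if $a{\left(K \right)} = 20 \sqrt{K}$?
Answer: $20108603 - 128860 \sqrt{21} \approx 1.9518 \cdot 10^{7}$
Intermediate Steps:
$\left(\left(-796 - 2325\right) + a{\left(21 \right)}\right) \left(-4334 - 2109\right) = \left(\left(-796 - 2325\right) + 20 \sqrt{21}\right) \left(-4334 - 2109\right) = \left(\left(-796 - 2325\right) + 20 \sqrt{21}\right) \left(-6443\right) = \left(-3121 + 20 \sqrt{21}\right) \left(-6443\right) = 20108603 - 128860 \sqrt{21}$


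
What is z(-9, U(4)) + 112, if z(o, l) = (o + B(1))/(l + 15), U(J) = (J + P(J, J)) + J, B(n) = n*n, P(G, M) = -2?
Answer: 2344/21 ≈ 111.62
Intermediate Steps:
B(n) = n²
U(J) = -2 + 2*J (U(J) = (J - 2) + J = (-2 + J) + J = -2 + 2*J)
z(o, l) = (1 + o)/(15 + l) (z(o, l) = (o + 1²)/(l + 15) = (o + 1)/(15 + l) = (1 + o)/(15 + l))
z(-9, U(4)) + 112 = (1 - 9)/(15 + (-2 + 2*4)) + 112 = -8/(15 + (-2 + 8)) + 112 = -8/(15 + 6) + 112 = -8/21 + 112 = 2344/21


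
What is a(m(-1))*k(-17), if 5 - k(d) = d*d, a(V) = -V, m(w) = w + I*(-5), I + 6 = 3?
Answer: 3976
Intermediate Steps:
I = -3 (I = -6 + 3 = -3)
m(w) = 15 + w (m(w) = w - 3*(-5) = w + 15 = 15 + w)
k(d) = 5 - d² (k(d) = 5 - d*d = 5 - d²)
a(m(-1))*k(-17) = (-(15 - 1))*(5 - 1*(-17)²) = (-1*14)*(5 - 1*289) = -14*(5 - 289) = -14*(-284) = 3976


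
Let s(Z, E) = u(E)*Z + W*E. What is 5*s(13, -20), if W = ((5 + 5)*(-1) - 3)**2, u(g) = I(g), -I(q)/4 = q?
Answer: -11700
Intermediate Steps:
I(q) = -4*q
u(g) = -4*g
W = 169 (W = (10*(-1) - 3)**2 = (-10 - 3)**2 = (-13)**2 = 169)
s(Z, E) = 169*E - 4*E*Z (s(Z, E) = (-4*E)*Z + 169*E = -4*E*Z + 169*E = 169*E - 4*E*Z)
5*s(13, -20) = 5*(-20*(169 - 4*13)) = 5*(-20*(169 - 52)) = 5*(-20*117) = 5*(-2340) = -11700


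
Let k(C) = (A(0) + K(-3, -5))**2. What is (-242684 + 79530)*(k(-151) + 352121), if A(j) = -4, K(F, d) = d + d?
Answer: -57481927818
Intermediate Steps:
K(F, d) = 2*d
k(C) = 196 (k(C) = (-4 + 2*(-5))**2 = (-4 - 10)**2 = (-14)**2 = 196)
(-242684 + 79530)*(k(-151) + 352121) = (-242684 + 79530)*(196 + 352121) = -163154*352317 = -57481927818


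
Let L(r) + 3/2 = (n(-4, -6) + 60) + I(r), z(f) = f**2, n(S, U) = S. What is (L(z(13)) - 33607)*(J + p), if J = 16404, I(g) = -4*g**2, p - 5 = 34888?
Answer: -15163034121/2 ≈ -7.5815e+9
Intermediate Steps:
p = 34893 (p = 5 + 34888 = 34893)
L(r) = 109/2 - 4*r**2 (L(r) = -3/2 + ((-4 + 60) - 4*r**2) = -3/2 + (56 - 4*r**2) = 109/2 - 4*r**2)
(L(z(13)) - 33607)*(J + p) = ((109/2 - 4*(13**2)**2) - 33607)*(16404 + 34893) = ((109/2 - 4*169**2) - 33607)*51297 = ((109/2 - 4*28561) - 33607)*51297 = ((109/2 - 114244) - 33607)*51297 = (-228379/2 - 33607)*51297 = -295593/2*51297 = -15163034121/2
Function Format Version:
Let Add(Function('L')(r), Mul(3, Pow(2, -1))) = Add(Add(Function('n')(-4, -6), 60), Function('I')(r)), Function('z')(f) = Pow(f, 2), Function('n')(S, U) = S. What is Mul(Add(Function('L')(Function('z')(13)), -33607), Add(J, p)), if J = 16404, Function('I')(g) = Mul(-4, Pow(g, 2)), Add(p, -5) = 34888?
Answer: Rational(-15163034121, 2) ≈ -7.5815e+9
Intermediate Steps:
p = 34893 (p = Add(5, 34888) = 34893)
Function('L')(r) = Add(Rational(109, 2), Mul(-4, Pow(r, 2))) (Function('L')(r) = Add(Rational(-3, 2), Add(Add(-4, 60), Mul(-4, Pow(r, 2)))) = Add(Rational(-3, 2), Add(56, Mul(-4, Pow(r, 2)))) = Add(Rational(109, 2), Mul(-4, Pow(r, 2))))
Mul(Add(Function('L')(Function('z')(13)), -33607), Add(J, p)) = Mul(Add(Add(Rational(109, 2), Mul(-4, Pow(Pow(13, 2), 2))), -33607), Add(16404, 34893)) = Mul(Add(Add(Rational(109, 2), Mul(-4, Pow(169, 2))), -33607), 51297) = Mul(Add(Add(Rational(109, 2), Mul(-4, 28561)), -33607), 51297) = Mul(Add(Add(Rational(109, 2), -114244), -33607), 51297) = Mul(Add(Rational(-228379, 2), -33607), 51297) = Mul(Rational(-295593, 2), 51297) = Rational(-15163034121, 2)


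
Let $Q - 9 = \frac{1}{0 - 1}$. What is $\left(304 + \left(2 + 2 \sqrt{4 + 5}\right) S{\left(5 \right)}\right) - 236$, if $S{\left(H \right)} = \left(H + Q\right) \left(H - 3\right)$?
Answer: $276$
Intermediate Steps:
$Q = 8$ ($Q = 9 + \frac{1}{0 - 1} = 9 + \frac{1}{-1} = 9 - 1 = 8$)
$S{\left(H \right)} = \left(-3 + H\right) \left(8 + H\right)$ ($S{\left(H \right)} = \left(H + 8\right) \left(H - 3\right) = \left(8 + H\right) \left(-3 + H\right) = \left(-3 + H\right) \left(8 + H\right)$)
$\left(304 + \left(2 + 2 \sqrt{4 + 5}\right) S{\left(5 \right)}\right) - 236 = \left(304 + \left(2 + 2 \sqrt{4 + 5}\right) \left(-24 + 5^{2} + 5 \cdot 5\right)\right) - 236 = \left(304 + \left(2 + 2 \sqrt{9}\right) \left(-24 + 25 + 25\right)\right) - 236 = \left(304 + \left(2 + 2 \cdot 3\right) 26\right) - 236 = \left(304 + \left(2 + 6\right) 26\right) - 236 = \left(304 + 8 \cdot 26\right) - 236 = \left(304 + 208\right) - 236 = 512 - 236 = 276$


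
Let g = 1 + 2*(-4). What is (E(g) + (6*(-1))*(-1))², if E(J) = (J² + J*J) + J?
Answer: 9409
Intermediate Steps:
g = -7 (g = 1 - 8 = -7)
E(J) = J + 2*J² (E(J) = (J² + J²) + J = 2*J² + J = J + 2*J²)
(E(g) + (6*(-1))*(-1))² = (-7*(1 + 2*(-7)) + (6*(-1))*(-1))² = (-7*(1 - 14) - 6*(-1))² = (-7*(-13) + 6)² = (91 + 6)² = 97² = 9409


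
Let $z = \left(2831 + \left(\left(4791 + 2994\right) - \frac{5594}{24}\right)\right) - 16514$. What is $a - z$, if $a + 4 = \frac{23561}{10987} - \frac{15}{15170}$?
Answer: $\frac{1225890395153}{200007348} \approx 6129.2$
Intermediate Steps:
$a = - \frac{61887119}{33334558}$ ($a = -4 + \left(\frac{23561}{10987} - \frac{15}{15170}\right) = -4 + \left(23561 \cdot \frac{1}{10987} - \frac{3}{3034}\right) = -4 + \left(\frac{23561}{10987} - \frac{3}{3034}\right) = -4 + \frac{71451113}{33334558} = - \frac{61887119}{33334558} \approx -1.8565$)
$z = - \frac{73573}{12}$ ($z = \left(2831 + \left(7785 - \frac{2797}{12}\right)\right) - 16514 = \left(2831 + \frac{90623}{12}\right) - 16514 = \frac{124595}{12} - 16514 = - \frac{73573}{12} \approx -6131.1$)
$a - z = - \frac{61887119}{33334558} - - \frac{73573}{12} = - \frac{61887119}{33334558} + \frac{73573}{12} = \frac{1225890395153}{200007348}$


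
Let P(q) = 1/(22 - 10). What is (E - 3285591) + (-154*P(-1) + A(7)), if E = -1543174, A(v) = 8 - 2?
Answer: -28972631/6 ≈ -4.8288e+6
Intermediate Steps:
P(q) = 1/12
A(v) = 6
(E - 3285591) + (-154*P(-1) + A(7)) = (-1543174 - 3285591) + (-154*1/12 + 6) = -4828765 + (-77/6 + 6) = -4828765 - 41/6 = -28972631/6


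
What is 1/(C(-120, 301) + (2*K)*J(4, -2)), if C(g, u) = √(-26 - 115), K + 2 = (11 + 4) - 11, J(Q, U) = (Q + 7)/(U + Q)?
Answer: 22/625 - I*√141/625 ≈ 0.0352 - 0.018999*I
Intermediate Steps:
J(Q, U) = (7 + Q)/(Q + U)
K = 2 (K = -2 + ((11 + 4) - 11) = -2 + (15 - 11) = -2 + 4 = 2)
C(g, u) = I*√141 (C(g, u) = √(-141) = I*√141)
1/(C(-120, 301) + (2*K)*J(4, -2)) = 1/(I*√141 + (2*2)*((7 + 4)/(4 - 2))) = 1/(I*√141 + 4*(11/2)) = 1/(I*√141 + 22) = 1/(22 + I*√141)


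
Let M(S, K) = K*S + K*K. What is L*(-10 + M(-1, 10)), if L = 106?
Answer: 8480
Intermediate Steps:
M(S, K) = K² + K*S (M(S, K) = K*S + K² = K² + K*S)
L*(-10 + M(-1, 10)) = 106*(-10 + 10*(10 - 1)) = 106*(-10 + 10*9) = 106*(-10 + 90) = 106*80 = 8480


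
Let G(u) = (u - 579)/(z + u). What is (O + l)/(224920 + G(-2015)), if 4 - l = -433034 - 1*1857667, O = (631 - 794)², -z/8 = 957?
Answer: 11205178427/1087601957 ≈ 10.303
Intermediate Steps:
z = -7656 (z = -8*957 = -7656)
G(u) = (-579 + u)/(-7656 + u) (G(u) = (u - 579)/(-7656 + u) = (-579 + u)/(-7656 + u))
O = 26569 (O = (-163)² = 26569)
l = 2290705 (l = 4 - (-433034 - 1*1857667) = 4 - (-433034 - 1857667) = 4 - 1*(-2290701) = 4 + 2290701 = 2290705)
(O + l)/(224920 + G(-2015)) = (26569 + 2290705)/(224920 + (-579 - 2015)/(-7656 - 2015)) = 2317274/(224920 - 2594/(-9671)) = 2317274/(224920 - 1/9671*(-2594)) = 2317274/(224920 + 2594/9671) = 2317274/(2175203914/9671) = 2317274*(9671/2175203914) = 11205178427/1087601957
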